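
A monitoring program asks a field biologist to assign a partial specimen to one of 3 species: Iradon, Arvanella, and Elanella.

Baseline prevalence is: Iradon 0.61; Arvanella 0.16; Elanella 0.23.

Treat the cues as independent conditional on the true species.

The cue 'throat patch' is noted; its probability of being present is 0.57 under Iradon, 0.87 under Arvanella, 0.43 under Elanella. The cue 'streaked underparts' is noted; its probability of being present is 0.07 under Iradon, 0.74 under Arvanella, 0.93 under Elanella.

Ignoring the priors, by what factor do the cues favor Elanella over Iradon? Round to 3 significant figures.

Joint likelihood of the cue pattern under each hypothesis:
  Elanella: 0.43 × 0.93 = 0.3999
  Iradon: 0.57 × 0.07 = 0.0399
Bayes factor = 0.3999 / 0.0399 ≈ 10.0

10.0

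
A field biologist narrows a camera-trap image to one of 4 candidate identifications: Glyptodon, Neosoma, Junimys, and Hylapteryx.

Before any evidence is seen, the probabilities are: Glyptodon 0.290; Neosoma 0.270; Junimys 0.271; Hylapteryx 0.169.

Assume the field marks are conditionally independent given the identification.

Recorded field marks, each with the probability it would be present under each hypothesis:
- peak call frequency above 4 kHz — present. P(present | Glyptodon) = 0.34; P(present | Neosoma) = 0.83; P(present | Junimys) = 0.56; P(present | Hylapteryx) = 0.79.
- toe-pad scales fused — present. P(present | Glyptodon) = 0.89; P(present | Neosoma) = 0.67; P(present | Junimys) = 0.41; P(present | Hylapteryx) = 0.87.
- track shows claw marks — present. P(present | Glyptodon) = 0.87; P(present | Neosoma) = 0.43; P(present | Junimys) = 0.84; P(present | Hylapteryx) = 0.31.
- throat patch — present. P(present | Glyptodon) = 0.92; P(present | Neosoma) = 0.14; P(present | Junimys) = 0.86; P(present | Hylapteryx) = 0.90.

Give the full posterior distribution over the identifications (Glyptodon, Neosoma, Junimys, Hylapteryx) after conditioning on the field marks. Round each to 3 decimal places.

0.448, 0.058, 0.287, 0.207

For each hypothesis, the unnormalized posterior weight is prior × product of the field mark likelihoods:
  Glyptodon: 0.290 × 0.34 × 0.89 × 0.87 × 0.92 = 0.070238
  Neosoma: 0.270 × 0.83 × 0.67 × 0.43 × 0.14 = 0.0090388
  Junimys: 0.271 × 0.56 × 0.41 × 0.84 × 0.86 = 0.044949
  Hylapteryx: 0.169 × 0.79 × 0.87 × 0.31 × 0.90 = 0.032407
Normalizing constant Z = 0.070238 + 0.0090388 + 0.044949 + 0.032407 = 0.15663.
P(Glyptodon | evidence) = 0.070238 / 0.15663 ≈ 0.448
P(Neosoma | evidence) = 0.0090388 / 0.15663 ≈ 0.058
P(Junimys | evidence) = 0.044949 / 0.15663 ≈ 0.287
P(Hylapteryx | evidence) = 0.032407 / 0.15663 ≈ 0.207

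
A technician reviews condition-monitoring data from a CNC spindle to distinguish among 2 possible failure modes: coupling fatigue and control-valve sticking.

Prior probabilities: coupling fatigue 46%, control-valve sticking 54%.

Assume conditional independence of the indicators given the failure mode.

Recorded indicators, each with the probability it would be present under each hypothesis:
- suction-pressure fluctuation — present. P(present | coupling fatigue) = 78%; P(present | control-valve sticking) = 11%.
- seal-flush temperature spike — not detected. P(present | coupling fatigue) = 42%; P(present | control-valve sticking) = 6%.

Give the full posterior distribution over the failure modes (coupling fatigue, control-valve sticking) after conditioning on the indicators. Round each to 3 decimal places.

0.788, 0.212

Multiply each prior by the joint likelihood of the indicator pattern (using 1 − P(present | H) for each absent indicator):
  coupling fatigue: 0.46 × 0.78 × (1 − 0.42) = 0.2081
  control-valve sticking: 0.54 × 0.11 × (1 − 0.06) = 0.055836
Normalizing constant Z = 0.2081 + 0.055836 = 0.26394.
P(coupling fatigue | evidence) = 0.2081 / 0.26394 ≈ 0.788
P(control-valve sticking | evidence) = 0.055836 / 0.26394 ≈ 0.212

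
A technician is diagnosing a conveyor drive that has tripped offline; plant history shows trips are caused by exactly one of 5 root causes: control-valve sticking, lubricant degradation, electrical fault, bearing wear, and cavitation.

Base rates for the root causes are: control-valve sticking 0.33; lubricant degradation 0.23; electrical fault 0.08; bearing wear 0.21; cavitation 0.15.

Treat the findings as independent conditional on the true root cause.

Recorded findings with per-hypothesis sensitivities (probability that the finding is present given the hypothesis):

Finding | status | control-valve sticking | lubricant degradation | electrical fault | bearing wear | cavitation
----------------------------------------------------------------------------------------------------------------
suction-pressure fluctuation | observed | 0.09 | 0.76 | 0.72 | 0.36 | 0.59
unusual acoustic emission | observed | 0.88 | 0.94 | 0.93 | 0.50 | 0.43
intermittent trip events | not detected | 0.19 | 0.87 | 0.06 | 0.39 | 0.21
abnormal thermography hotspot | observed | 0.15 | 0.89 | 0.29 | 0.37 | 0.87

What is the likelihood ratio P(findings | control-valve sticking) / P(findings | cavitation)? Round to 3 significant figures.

Joint likelihood of the evidence pattern under each hypothesis (using 1 − P(present | H) for each absent finding):
  control-valve sticking: 0.09 × 0.88 × (1 − 0.19) × 0.15 = 0.0096228
  cavitation: 0.59 × 0.43 × (1 − 0.21) × 0.87 = 0.17437
Bayes factor = 0.0096228 / 0.17437 ≈ 0.0552

0.0552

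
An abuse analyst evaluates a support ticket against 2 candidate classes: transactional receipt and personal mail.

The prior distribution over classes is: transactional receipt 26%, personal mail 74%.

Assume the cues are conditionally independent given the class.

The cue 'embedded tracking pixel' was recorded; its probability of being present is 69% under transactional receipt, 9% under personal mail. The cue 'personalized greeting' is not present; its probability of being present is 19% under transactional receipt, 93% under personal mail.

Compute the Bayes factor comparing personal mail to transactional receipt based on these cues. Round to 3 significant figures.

Take the product of per-cue likelihoods under each hypothesis (using 1 − P(present | H) for each absent cue), then divide.
  personal mail: 0.09 × (1 − 0.93) = 0.0063
  transactional receipt: 0.69 × (1 − 0.19) = 0.5589
Bayes factor = 0.0063 / 0.5589 ≈ 0.0113

0.0113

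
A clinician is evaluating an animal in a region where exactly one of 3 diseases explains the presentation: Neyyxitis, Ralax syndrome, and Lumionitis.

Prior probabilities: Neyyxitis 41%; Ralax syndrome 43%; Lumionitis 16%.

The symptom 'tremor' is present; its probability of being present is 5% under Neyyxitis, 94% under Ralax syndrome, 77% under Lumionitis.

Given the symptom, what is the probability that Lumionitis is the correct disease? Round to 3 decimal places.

0.225

For each hypothesis, the unnormalized posterior weight is prior × likelihood:
  Neyyxitis: 0.41 × 0.05 = 0.0205
  Ralax syndrome: 0.43 × 0.94 = 0.4042
  Lumionitis: 0.16 × 0.77 = 0.1232
The unnormalized weights sum to 0.5479.
P(Lumionitis | evidence) = 0.1232 / 0.5479 ≈ 0.225.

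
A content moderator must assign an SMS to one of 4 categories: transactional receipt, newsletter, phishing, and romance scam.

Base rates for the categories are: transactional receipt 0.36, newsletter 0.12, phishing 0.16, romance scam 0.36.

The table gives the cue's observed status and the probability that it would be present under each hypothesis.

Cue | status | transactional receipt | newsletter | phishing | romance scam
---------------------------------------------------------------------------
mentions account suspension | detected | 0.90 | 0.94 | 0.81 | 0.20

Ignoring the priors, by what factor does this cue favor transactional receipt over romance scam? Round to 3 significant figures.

4.50

Likelihood of this cue under each hypothesis:
  transactional receipt: 0.9
  romance scam: 0.2
Bayes factor = 0.9 / 0.2 ≈ 4.50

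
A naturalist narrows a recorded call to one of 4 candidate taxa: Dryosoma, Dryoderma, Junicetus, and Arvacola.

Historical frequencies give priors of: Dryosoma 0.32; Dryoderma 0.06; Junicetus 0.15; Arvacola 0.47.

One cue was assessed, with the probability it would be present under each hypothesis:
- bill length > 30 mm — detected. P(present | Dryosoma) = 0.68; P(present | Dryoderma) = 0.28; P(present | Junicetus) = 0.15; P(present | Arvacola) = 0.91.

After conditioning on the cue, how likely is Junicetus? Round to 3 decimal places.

0.033

Multiply each prior by the likelihood of the cue:
  Dryosoma: 0.32 × 0.68 = 0.2176
  Dryoderma: 0.06 × 0.28 = 0.0168
  Junicetus: 0.15 × 0.15 = 0.0225
  Arvacola: 0.47 × 0.91 = 0.4277
Normalizing constant Z = 0.2176 + 0.0168 + 0.0225 + 0.4277 = 0.6846.
P(Junicetus | evidence) = 0.0225 / 0.6846 ≈ 0.033.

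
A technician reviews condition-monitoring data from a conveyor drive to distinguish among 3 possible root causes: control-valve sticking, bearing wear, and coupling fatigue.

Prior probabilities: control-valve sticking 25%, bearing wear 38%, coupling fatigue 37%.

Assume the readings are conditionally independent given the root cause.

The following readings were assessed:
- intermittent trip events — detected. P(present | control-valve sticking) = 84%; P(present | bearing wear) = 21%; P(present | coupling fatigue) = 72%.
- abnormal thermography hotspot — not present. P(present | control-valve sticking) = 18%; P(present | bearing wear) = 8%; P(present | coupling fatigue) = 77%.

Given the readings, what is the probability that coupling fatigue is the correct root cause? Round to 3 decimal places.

Multiply each prior by the joint likelihood of the reading pattern (using 1 − P(present | H) for each absent reading):
  control-valve sticking: 0.25 × 0.84 × (1 − 0.18) = 0.1722
  bearing wear: 0.38 × 0.21 × (1 − 0.08) = 0.073416
  coupling fatigue: 0.37 × 0.72 × (1 − 0.77) = 0.061272
Marginal likelihood of the evidence = 0.30689.
P(coupling fatigue | evidence) = 0.061272 / 0.30689 ≈ 0.200.

0.200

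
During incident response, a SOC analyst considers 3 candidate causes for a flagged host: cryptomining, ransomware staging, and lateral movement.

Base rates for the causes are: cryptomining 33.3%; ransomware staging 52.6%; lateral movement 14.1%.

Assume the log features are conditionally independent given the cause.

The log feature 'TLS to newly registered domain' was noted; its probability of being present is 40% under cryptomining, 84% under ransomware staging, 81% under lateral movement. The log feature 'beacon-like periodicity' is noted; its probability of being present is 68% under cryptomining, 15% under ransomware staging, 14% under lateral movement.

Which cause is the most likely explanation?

Multiply each prior by the joint likelihood of the log feature pattern:
  cryptomining: 0.333 × 0.40 × 0.68 = 0.090576
  ransomware staging: 0.526 × 0.84 × 0.15 = 0.066276
  lateral movement: 0.141 × 0.81 × 0.14 = 0.015989
The unnormalized weights sum to 0.17284.
P(cryptomining | evidence) ≈ 0.090576 / 0.17284 ≈ 0.524
P(ransomware staging | evidence) ≈ 0.066276 / 0.17284 ≈ 0.383
P(lateral movement | evidence) ≈ 0.015989 / 0.17284 ≈ 0.093
The largest is 0.524, so cryptomining is most probable.

cryptomining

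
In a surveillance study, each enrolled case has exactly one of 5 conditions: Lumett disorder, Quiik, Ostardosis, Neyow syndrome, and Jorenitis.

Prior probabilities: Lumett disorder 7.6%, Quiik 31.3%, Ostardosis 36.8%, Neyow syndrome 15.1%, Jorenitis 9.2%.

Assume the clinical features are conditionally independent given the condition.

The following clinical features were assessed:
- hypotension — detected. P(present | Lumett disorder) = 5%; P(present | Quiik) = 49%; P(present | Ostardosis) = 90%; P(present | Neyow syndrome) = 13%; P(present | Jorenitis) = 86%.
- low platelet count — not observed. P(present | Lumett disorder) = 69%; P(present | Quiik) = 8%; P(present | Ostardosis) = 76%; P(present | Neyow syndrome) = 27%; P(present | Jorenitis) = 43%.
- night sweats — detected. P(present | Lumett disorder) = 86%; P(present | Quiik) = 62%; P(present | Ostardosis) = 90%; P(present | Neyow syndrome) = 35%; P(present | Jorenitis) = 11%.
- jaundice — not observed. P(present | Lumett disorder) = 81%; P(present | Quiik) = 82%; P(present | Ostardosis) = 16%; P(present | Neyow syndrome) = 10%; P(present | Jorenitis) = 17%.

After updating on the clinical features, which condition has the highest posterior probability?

Multiply each prior by the joint likelihood of the clinical feature pattern (using 1 − P(present | H) for each absent clinical feature):
  Lumett disorder: 0.076 × 0.05 × (1 − 0.69) × 0.86 × (1 − 0.81) = 0.00019249
  Quiik: 0.313 × 0.49 × (1 − 0.08) × 0.62 × (1 − 0.82) = 0.015747
  Ostardosis: 0.368 × 0.90 × (1 − 0.76) × 0.90 × (1 − 0.16) = 0.060093
  Neyow syndrome: 0.151 × 0.13 × (1 − 0.27) × 0.35 × (1 − 0.10) = 0.0045139
  Jorenitis: 0.092 × 0.86 × (1 − 0.43) × 0.11 × (1 − 0.17) = 0.0041175
The unnormalized weights sum to 0.084664.
P(Lumett disorder | evidence) ≈ 0.00019249 / 0.084664 ≈ 0.002
P(Quiik | evidence) ≈ 0.015747 / 0.084664 ≈ 0.186
P(Ostardosis | evidence) ≈ 0.060093 / 0.084664 ≈ 0.710
P(Neyow syndrome | evidence) ≈ 0.0045139 / 0.084664 ≈ 0.053
P(Jorenitis | evidence) ≈ 0.0041175 / 0.084664 ≈ 0.049
The largest is 0.710, so Ostardosis is most probable.

Ostardosis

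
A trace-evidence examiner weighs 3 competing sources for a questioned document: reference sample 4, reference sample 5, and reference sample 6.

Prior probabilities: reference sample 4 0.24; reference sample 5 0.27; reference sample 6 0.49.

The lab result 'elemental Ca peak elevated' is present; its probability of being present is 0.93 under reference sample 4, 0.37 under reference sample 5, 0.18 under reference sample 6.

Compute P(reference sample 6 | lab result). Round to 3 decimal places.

0.214

By Bayes' rule, the unnormalized weight for each hypothesis is prior × likelihood:
  reference sample 4: 0.24 × 0.93 = 0.2232
  reference sample 5: 0.27 × 0.37 = 0.0999
  reference sample 6: 0.49 × 0.18 = 0.0882
Marginal likelihood of the evidence = 0.4113.
P(reference sample 6 | evidence) = 0.0882 / 0.4113 ≈ 0.214.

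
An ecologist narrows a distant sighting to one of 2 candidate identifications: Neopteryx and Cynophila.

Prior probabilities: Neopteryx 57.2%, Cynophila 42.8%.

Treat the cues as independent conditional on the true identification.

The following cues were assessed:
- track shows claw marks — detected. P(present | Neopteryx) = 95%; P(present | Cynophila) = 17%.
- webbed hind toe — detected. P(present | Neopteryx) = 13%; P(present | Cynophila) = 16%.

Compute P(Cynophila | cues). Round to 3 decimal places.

For each hypothesis, the unnormalized posterior weight is prior × product of the cue likelihoods:
  Neopteryx: 0.572 × 0.95 × 0.13 = 0.070642
  Cynophila: 0.428 × 0.17 × 0.16 = 0.011642
The unnormalized weights sum to 0.082284.
P(Cynophila | evidence) = 0.011642 / 0.082284 ≈ 0.141.

0.141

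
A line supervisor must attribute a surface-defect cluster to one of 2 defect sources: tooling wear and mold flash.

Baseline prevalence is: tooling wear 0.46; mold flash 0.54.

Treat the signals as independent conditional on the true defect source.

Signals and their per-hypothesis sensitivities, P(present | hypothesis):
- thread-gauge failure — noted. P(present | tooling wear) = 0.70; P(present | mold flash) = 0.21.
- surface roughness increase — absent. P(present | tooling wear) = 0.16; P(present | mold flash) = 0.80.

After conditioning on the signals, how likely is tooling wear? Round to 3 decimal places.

For each hypothesis, the unnormalized posterior weight is prior × product of the signal likelihoods (using 1 − P(present | H) for each absent signal):
  tooling wear: 0.46 × 0.70 × (1 − 0.16) = 0.27048
  mold flash: 0.54 × 0.21 × (1 − 0.80) = 0.02268
Marginal likelihood of the evidence = 0.29316.
P(tooling wear | evidence) = 0.27048 / 0.29316 ≈ 0.923.

0.923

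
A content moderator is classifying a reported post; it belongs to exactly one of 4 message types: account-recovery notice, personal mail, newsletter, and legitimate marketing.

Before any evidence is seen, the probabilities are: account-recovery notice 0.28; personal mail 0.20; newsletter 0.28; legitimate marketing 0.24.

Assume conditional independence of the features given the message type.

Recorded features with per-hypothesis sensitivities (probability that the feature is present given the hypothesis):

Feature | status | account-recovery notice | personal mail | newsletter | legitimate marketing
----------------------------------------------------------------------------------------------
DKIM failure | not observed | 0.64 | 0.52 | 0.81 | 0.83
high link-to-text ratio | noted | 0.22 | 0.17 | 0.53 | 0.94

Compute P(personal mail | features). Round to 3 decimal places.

For each hypothesis, the unnormalized posterior weight is prior × product of the feature likelihoods (using 1 − P(present | H) for each absent feature):
  account-recovery notice: 0.28 × (1 − 0.64) × 0.22 = 0.022176
  personal mail: 0.20 × (1 − 0.52) × 0.17 = 0.01632
  newsletter: 0.28 × (1 − 0.81) × 0.53 = 0.028196
  legitimate marketing: 0.24 × (1 − 0.83) × 0.94 = 0.038352
The unnormalized weights sum to 0.10504.
P(personal mail | evidence) = 0.01632 / 0.10504 ≈ 0.155.

0.155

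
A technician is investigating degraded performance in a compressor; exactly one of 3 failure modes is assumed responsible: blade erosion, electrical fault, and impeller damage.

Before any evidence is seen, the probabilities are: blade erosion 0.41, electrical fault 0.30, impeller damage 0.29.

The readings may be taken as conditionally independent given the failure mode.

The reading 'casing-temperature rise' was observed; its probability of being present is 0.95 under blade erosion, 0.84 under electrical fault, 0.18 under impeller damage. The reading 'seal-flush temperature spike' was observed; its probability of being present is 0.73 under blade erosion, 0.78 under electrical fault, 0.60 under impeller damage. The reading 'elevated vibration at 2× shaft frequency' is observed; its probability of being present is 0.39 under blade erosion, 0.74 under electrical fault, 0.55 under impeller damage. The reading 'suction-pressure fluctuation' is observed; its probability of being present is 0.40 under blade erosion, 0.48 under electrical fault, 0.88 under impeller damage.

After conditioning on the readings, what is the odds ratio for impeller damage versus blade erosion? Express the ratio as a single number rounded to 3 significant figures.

0.342

Posterior odds equal prior odds times the likelihood ratio; only the two competing hypotheses matter.
  impeller damage: 0.29 × 0.18 × 0.60 × 0.55 × 0.88 = 0.015159
  blade erosion: 0.41 × 0.95 × 0.73 × 0.39 × 0.40 = 0.044356
Posterior odds = 0.015159 / 0.044356 ≈ 0.342.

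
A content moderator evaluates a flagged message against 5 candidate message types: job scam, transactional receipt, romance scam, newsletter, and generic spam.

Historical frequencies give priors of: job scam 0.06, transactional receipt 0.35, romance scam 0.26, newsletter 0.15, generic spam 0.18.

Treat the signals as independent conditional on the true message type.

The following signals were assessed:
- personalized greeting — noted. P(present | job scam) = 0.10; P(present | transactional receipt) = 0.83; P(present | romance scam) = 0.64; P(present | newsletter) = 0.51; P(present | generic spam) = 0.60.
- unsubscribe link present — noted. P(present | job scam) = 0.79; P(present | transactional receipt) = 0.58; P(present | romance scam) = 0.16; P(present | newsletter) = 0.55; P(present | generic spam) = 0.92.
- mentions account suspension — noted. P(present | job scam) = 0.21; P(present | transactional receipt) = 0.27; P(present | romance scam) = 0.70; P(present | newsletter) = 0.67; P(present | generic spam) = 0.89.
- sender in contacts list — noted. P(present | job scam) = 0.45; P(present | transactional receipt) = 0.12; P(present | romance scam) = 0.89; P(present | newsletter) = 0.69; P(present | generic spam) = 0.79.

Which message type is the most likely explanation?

Multiply each prior by the joint likelihood of the signal pattern:
  job scam: 0.06 × 0.10 × 0.79 × 0.21 × 0.45 = 0.00044793
  transactional receipt: 0.35 × 0.83 × 0.58 × 0.27 × 0.12 = 0.0054591
  romance scam: 0.26 × 0.64 × 0.16 × 0.70 × 0.89 = 0.016587
  newsletter: 0.15 × 0.51 × 0.55 × 0.67 × 0.69 = 0.019451
  generic spam: 0.18 × 0.60 × 0.92 × 0.89 × 0.79 = 0.06986
The unnormalized weights sum to 0.11181.
P(job scam | evidence) ≈ 0.00044793 / 0.11181 ≈ 0.004
P(transactional receipt | evidence) ≈ 0.0054591 / 0.11181 ≈ 0.049
P(romance scam | evidence) ≈ 0.016587 / 0.11181 ≈ 0.148
P(newsletter | evidence) ≈ 0.019451 / 0.11181 ≈ 0.174
P(generic spam | evidence) ≈ 0.06986 / 0.11181 ≈ 0.625
The largest is 0.625, so generic spam is most probable.

generic spam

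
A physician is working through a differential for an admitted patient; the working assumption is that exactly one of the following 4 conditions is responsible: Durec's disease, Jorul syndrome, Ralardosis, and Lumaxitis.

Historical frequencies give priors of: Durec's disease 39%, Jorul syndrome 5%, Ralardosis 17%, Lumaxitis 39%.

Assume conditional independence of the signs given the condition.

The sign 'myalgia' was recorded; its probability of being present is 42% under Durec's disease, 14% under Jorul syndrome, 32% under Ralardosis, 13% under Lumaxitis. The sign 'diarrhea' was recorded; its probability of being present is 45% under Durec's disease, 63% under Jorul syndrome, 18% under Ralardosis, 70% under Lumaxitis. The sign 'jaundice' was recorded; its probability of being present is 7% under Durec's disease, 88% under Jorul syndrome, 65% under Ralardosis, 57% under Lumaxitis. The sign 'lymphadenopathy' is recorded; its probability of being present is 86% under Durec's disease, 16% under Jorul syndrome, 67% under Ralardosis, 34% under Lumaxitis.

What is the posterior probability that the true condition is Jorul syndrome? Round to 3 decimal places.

For each hypothesis, the unnormalized posterior weight is prior × product of the sign likelihoods:
  Durec's disease: 0.39 × 0.42 × 0.45 × 0.07 × 0.86 = 0.0044373
  Jorul syndrome: 0.05 × 0.14 × 0.63 × 0.88 × 0.16 = 0.00062093
  Ralardosis: 0.17 × 0.32 × 0.18 × 0.65 × 0.67 = 0.0042644
  Lumaxitis: 0.39 × 0.13 × 0.70 × 0.57 × 0.34 = 0.006878
The unnormalized weights sum to 0.016201.
P(Jorul syndrome | evidence) = 0.00062093 / 0.016201 ≈ 0.038.

0.038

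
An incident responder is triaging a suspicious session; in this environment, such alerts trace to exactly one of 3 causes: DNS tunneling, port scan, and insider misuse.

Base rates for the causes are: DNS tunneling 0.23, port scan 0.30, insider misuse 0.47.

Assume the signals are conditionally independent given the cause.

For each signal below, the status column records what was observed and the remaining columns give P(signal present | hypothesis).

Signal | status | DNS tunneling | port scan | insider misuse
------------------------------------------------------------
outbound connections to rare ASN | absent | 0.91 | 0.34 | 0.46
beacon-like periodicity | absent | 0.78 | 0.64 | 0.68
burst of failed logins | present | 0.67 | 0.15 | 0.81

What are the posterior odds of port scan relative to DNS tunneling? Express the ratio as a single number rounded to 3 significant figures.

Posterior odds equal prior odds times the likelihood ratio; only the two competing hypotheses matter (using 1 − P(present | H) for each absent signal).
  port scan: 0.30 × (1 − 0.34) × (1 − 0.64) × 0.15 = 0.010692
  DNS tunneling: 0.23 × (1 − 0.91) × (1 − 0.78) × 0.67 = 0.0030512
Posterior odds = 0.010692 / 0.0030512 ≈ 3.50.

3.50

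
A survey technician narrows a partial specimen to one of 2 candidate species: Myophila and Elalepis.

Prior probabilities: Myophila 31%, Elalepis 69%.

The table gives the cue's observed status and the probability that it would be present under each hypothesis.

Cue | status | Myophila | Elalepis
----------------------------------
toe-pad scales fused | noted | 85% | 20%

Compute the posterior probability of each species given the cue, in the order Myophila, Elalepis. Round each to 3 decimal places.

0.656, 0.344

By Bayes' rule, the unnormalized weight for each hypothesis is prior × likelihood:
  Myophila: 0.31 × 0.85 = 0.2635
  Elalepis: 0.69 × 0.20 = 0.138
The unnormalized weights sum to 0.4015.
P(Myophila | evidence) = 0.2635 / 0.4015 ≈ 0.656
P(Elalepis | evidence) = 0.138 / 0.4015 ≈ 0.344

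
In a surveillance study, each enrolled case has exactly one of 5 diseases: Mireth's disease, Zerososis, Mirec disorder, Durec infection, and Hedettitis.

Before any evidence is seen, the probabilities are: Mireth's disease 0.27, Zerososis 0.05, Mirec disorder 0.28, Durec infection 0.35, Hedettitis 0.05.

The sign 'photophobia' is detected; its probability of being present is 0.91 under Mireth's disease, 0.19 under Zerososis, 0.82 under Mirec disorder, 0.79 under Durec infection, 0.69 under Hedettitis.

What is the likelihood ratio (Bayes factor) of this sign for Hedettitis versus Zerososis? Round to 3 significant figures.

The Bayes factor is the ratio of the two likelihoods.
  Hedettitis: 0.69
  Zerososis: 0.19
Bayes factor = 0.69 / 0.19 ≈ 3.63

3.63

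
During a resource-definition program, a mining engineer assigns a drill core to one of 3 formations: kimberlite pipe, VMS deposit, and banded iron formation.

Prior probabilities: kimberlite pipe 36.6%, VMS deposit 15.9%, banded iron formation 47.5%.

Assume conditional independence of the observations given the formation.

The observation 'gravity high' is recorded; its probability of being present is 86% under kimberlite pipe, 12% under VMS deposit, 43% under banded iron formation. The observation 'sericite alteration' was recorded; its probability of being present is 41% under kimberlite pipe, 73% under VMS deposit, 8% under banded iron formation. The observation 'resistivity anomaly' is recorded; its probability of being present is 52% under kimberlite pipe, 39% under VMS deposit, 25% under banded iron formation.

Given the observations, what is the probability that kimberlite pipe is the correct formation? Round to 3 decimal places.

For each hypothesis, the unnormalized posterior weight is prior × product of the observation likelihoods:
  kimberlite pipe: 0.366 × 0.86 × 0.41 × 0.52 = 0.067107
  VMS deposit: 0.159 × 0.12 × 0.73 × 0.39 = 0.0054321
  banded iron formation: 0.475 × 0.43 × 0.08 × 0.25 = 0.004085
Normalizing constant Z = 0.067107 + 0.0054321 + 0.004085 = 0.076624.
P(kimberlite pipe | evidence) = 0.067107 / 0.076624 ≈ 0.876.

0.876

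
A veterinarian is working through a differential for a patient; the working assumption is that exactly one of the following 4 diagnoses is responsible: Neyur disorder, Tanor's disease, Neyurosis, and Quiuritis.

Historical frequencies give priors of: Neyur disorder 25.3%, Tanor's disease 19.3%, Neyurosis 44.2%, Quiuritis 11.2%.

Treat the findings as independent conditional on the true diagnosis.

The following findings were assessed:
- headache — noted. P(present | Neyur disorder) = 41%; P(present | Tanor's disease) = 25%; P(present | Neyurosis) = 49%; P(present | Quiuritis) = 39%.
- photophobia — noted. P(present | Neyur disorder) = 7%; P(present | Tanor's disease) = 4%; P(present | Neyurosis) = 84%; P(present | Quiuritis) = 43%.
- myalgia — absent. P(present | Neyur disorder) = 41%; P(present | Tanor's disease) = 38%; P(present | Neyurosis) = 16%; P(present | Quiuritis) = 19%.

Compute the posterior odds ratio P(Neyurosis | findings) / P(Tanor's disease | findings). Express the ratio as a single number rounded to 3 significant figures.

128

The normalizing constant cancels in an odds ratio, so compute prior × likelihood for the two hypotheses only (using 1 − P(present | H) for each absent finding):
  Neyurosis: 0.442 × 0.49 × 0.84 × (1 − 0.16) = 0.15282
  Tanor's disease: 0.193 × 0.25 × 0.04 × (1 − 0.38) = 0.0011966
Posterior odds = 0.15282 / 0.0011966 ≈ 128.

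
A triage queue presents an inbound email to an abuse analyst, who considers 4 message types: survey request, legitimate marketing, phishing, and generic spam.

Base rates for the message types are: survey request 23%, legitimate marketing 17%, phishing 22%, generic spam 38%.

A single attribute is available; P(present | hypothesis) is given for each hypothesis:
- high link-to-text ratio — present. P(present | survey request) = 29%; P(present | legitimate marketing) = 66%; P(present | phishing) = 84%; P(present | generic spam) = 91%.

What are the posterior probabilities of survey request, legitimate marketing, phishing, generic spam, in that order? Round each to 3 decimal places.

By Bayes' rule, the unnormalized weight for each hypothesis is prior × likelihood:
  survey request: 0.23 × 0.29 = 0.0667
  legitimate marketing: 0.17 × 0.66 = 0.1122
  phishing: 0.22 × 0.84 = 0.1848
  generic spam: 0.38 × 0.91 = 0.3458
Normalizing constant Z = 0.0667 + 0.1122 + 0.1848 + 0.3458 = 0.7095.
P(survey request | evidence) = 0.0667 / 0.7095 ≈ 0.094
P(legitimate marketing | evidence) = 0.1122 / 0.7095 ≈ 0.158
P(phishing | evidence) = 0.1848 / 0.7095 ≈ 0.260
P(generic spam | evidence) = 0.3458 / 0.7095 ≈ 0.487

0.094, 0.158, 0.260, 0.487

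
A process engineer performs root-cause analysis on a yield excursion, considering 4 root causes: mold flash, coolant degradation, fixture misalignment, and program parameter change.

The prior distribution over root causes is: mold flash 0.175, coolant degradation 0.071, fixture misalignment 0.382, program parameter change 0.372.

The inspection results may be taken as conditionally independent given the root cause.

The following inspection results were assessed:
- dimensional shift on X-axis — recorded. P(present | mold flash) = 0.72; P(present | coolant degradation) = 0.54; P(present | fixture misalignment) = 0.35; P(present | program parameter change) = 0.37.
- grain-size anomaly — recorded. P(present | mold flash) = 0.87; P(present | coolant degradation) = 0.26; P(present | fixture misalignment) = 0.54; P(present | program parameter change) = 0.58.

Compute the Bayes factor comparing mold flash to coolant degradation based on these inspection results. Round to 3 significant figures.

Joint likelihood of the inspection result pattern under each hypothesis:
  mold flash: 0.72 × 0.87 = 0.6264
  coolant degradation: 0.54 × 0.26 = 0.1404
Bayes factor = 0.6264 / 0.1404 ≈ 4.46

4.46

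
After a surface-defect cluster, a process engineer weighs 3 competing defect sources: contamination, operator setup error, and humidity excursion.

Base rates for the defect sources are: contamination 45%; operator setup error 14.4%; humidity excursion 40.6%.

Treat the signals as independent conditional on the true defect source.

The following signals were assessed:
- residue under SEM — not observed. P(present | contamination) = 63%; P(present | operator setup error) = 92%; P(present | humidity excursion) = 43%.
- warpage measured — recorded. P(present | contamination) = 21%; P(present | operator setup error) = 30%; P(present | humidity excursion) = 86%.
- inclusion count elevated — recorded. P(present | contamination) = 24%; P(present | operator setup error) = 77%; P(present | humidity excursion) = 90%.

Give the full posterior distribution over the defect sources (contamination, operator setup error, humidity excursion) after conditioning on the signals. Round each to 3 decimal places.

0.044, 0.014, 0.942

Multiply each prior by the joint likelihood of the signal pattern (using 1 − P(present | H) for each absent signal):
  contamination: 0.450 × (1 − 0.63) × 0.21 × 0.24 = 0.0083916
  operator setup error: 0.144 × (1 − 0.92) × 0.30 × 0.77 = 0.0026611
  humidity excursion: 0.406 × (1 − 0.43) × 0.86 × 0.90 = 0.17912
Normalizing constant Z = 0.0083916 + 0.0026611 + 0.17912 = 0.19017.
P(contamination | evidence) = 0.0083916 / 0.19017 ≈ 0.044
P(operator setup error | evidence) = 0.0026611 / 0.19017 ≈ 0.014
P(humidity excursion | evidence) = 0.17912 / 0.19017 ≈ 0.942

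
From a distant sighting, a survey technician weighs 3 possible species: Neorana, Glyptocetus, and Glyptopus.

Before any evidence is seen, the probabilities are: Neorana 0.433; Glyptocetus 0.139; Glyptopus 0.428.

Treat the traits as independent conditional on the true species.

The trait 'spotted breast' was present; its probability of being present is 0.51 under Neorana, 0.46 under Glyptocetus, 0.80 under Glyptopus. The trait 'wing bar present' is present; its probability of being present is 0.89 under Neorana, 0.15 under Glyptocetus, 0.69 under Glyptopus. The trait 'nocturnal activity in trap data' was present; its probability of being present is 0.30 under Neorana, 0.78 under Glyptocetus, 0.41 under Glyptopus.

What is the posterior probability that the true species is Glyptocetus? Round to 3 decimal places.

0.046

Multiply each prior by the joint likelihood of the trait pattern:
  Neorana: 0.433 × 0.51 × 0.89 × 0.30 = 0.058962
  Glyptocetus: 0.139 × 0.46 × 0.15 × 0.78 = 0.007481
  Glyptopus: 0.428 × 0.80 × 0.69 × 0.41 = 0.096865
Marginal likelihood of the evidence = 0.16331.
P(Glyptocetus | evidence) = 0.007481 / 0.16331 ≈ 0.046.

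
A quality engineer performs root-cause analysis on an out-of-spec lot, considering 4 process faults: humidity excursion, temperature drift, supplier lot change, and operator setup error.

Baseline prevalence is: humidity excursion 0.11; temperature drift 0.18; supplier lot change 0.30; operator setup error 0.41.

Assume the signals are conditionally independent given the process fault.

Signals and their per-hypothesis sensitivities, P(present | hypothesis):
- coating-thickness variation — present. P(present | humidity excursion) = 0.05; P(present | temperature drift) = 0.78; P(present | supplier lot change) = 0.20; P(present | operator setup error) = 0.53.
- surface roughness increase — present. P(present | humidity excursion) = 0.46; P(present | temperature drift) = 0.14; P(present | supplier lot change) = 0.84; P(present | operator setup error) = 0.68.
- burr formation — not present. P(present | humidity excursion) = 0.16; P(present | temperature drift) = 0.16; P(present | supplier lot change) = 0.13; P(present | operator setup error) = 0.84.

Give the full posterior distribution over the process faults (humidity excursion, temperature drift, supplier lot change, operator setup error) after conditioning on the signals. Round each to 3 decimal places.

0.025, 0.192, 0.509, 0.275

By Bayes' rule with conditional independence, the unnormalized weight for each hypothesis is prior × ∏ likelihoods (using 1 − P(present | H) for each absent signal):
  humidity excursion: 0.11 × 0.05 × 0.46 × (1 − 0.16) = 0.0021252
  temperature drift: 0.18 × 0.78 × 0.14 × (1 − 0.16) = 0.016511
  supplier lot change: 0.30 × 0.20 × 0.84 × (1 − 0.13) = 0.043848
  operator setup error: 0.41 × 0.53 × 0.68 × (1 − 0.84) = 0.023642
Normalizing constant Z = 0.0021252 + 0.016511 + 0.043848 + 0.023642 = 0.086126.
P(humidity excursion | evidence) = 0.0021252 / 0.086126 ≈ 0.025
P(temperature drift | evidence) = 0.016511 / 0.086126 ≈ 0.192
P(supplier lot change | evidence) = 0.043848 / 0.086126 ≈ 0.509
P(operator setup error | evidence) = 0.023642 / 0.086126 ≈ 0.275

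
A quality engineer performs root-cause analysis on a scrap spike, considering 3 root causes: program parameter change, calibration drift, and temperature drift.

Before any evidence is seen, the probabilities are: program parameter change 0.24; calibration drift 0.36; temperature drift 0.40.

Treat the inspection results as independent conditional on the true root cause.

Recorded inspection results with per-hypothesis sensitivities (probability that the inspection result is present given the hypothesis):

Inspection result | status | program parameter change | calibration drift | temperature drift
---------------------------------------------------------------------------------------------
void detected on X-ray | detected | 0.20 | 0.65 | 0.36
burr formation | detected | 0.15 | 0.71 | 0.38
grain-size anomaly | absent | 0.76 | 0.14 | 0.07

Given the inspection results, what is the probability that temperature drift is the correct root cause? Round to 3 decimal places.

0.260

By Bayes' rule with conditional independence, the unnormalized weight for each hypothesis is prior × ∏ likelihoods (using 1 − P(present | H) for each absent inspection result):
  program parameter change: 0.24 × 0.20 × 0.15 × (1 − 0.76) = 0.001728
  calibration drift: 0.36 × 0.65 × 0.71 × (1 − 0.14) = 0.14288
  temperature drift: 0.40 × 0.36 × 0.38 × (1 − 0.07) = 0.05089
Normalizing constant Z = 0.001728 + 0.14288 + 0.05089 = 0.1955.
P(temperature drift | evidence) = 0.05089 / 0.1955 ≈ 0.260.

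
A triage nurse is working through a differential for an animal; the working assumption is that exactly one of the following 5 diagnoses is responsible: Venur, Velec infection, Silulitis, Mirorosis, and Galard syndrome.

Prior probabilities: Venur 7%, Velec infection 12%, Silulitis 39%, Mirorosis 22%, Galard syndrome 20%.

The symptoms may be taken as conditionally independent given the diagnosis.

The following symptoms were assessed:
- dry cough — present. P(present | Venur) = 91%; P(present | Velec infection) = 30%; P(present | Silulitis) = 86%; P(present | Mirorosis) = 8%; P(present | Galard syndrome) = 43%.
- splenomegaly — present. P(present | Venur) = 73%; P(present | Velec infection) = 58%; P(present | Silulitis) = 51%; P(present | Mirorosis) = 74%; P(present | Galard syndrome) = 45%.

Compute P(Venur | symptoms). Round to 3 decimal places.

For each hypothesis, the unnormalized posterior weight is prior × product of the symptom likelihoods:
  Venur: 0.07 × 0.91 × 0.73 = 0.046501
  Velec infection: 0.12 × 0.30 × 0.58 = 0.02088
  Silulitis: 0.39 × 0.86 × 0.51 = 0.17105
  Mirorosis: 0.22 × 0.08 × 0.74 = 0.013024
  Galard syndrome: 0.20 × 0.43 × 0.45 = 0.0387
The unnormalized weights sum to 0.29016.
P(Venur | evidence) = 0.046501 / 0.29016 ≈ 0.160.

0.160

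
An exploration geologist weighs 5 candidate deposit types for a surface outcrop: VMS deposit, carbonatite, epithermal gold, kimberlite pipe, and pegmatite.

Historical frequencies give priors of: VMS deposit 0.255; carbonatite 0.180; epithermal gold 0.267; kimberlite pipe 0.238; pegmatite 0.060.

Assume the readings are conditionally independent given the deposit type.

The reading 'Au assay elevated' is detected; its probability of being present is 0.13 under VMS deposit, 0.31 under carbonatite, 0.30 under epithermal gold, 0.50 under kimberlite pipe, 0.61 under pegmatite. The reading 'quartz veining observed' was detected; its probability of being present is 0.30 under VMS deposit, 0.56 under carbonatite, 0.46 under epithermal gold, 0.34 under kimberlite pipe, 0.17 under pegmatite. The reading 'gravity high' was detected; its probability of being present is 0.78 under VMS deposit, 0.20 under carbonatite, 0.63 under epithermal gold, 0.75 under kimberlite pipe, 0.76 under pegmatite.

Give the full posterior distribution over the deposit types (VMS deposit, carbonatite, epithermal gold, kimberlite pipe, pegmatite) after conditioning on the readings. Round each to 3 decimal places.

For each hypothesis, the unnormalized posterior weight is prior × product of the reading likelihoods:
  VMS deposit: 0.255 × 0.13 × 0.30 × 0.78 = 0.0077571
  carbonatite: 0.180 × 0.31 × 0.56 × 0.20 = 0.0062496
  epithermal gold: 0.267 × 0.30 × 0.46 × 0.63 = 0.023213
  kimberlite pipe: 0.238 × 0.50 × 0.34 × 0.75 = 0.030345
  pegmatite: 0.060 × 0.61 × 0.17 × 0.76 = 0.0047287
Normalizing constant Z = 0.0077571 + 0.0062496 + 0.023213 + 0.030345 + 0.0047287 = 0.072293.
P(VMS deposit | evidence) = 0.0077571 / 0.072293 ≈ 0.107
P(carbonatite | evidence) = 0.0062496 / 0.072293 ≈ 0.086
P(epithermal gold | evidence) = 0.023213 / 0.072293 ≈ 0.321
P(kimberlite pipe | evidence) = 0.030345 / 0.072293 ≈ 0.420
P(pegmatite | evidence) = 0.0047287 / 0.072293 ≈ 0.065

0.107, 0.086, 0.321, 0.420, 0.065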